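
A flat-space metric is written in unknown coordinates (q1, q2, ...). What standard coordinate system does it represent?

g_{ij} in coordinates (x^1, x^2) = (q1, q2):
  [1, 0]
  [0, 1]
All components are constant and the metric is the identity, i.e. orthonormal rectilinear coordinates.
Cartesian (2D) coordinates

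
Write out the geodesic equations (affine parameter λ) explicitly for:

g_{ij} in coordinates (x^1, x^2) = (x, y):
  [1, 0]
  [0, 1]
Geodesic equation: d^2x^k/dλ^2 + Γ^k_{ij} (dx^i/dλ)(dx^j/dλ) = 0.
All Christoffel symbols vanish, so the geodesics are straight lines:
d^2x/dλ^2 = 0
d^2y/dλ^2 = 0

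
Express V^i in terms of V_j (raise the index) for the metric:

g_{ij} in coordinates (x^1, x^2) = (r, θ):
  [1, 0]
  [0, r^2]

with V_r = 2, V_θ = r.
Inverse metric (diagonal): g^{rr} = 1, g^{θθ} = 1/r^2
V^i = g^{ij} V_j:
V^r = (1)(2) + (0)(r) = 2
V^θ = (0)(2) + (1/r^2)(r) = 1/r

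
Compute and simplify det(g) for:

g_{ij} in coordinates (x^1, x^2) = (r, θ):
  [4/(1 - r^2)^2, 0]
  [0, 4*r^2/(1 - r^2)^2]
For a 2×2 metric: det(g) = g_{11}·g_{22} - g_{12}·g_{21}
= (4/(1 - r^2)^2)·(4*r^2/(1 - r^2)^2) - (0)·(0)
= 16*r^2/(1 - r^2)^4 - 0
det(g) = 16*r^2/(1 - r^2)^4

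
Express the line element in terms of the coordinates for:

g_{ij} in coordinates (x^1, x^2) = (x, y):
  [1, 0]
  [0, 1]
ds^2 = g_{ij} dx^i dx^j; only the non-zero components contribute.
ds^2 = dx^2 + dy^2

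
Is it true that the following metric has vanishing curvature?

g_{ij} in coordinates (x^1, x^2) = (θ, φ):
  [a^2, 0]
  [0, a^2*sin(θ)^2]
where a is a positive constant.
Non-zero Christoffel symbols:
Γ^θ_{φ φ} = -sin(2*θ)/2
Γ^φ_{θ φ} = 1/tan(θ)
Ricci tensor: R_{θθ} = 1, R_{θφ} = 0, R_{φφ} = sin(θ)^2
The Ricci tensor is non-zero, so the Riemann tensor is non-zero: not flat.
No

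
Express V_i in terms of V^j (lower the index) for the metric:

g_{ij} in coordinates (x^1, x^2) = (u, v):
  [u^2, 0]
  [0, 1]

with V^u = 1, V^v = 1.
V_i = g_{ij} V^j:
V_u = (u^2)(1) + (0)(1) = u^2
V_v = (0)(1) + (1)(1) = 1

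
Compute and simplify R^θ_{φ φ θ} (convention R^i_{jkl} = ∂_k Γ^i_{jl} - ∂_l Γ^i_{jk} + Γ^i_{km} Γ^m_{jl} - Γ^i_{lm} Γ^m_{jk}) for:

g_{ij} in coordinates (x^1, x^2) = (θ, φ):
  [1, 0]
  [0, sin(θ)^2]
Non-zero Christoffel symbols (Γ^k_{ij} = Γ^k_{ji}):
Γ^θ_{φ φ} = -sin(2*θ)/2
Γ^φ_{θ φ} = 1/tan(θ)
R^θ_{φ φ θ} = ∂_φ Γ^θ_{φ θ} - ∂_θ Γ^θ_{φ φ} + Γ^θ_{φ m} Γ^m_{φ θ} - Γ^θ_{θ m} Γ^m_{φ φ}
  = (0) - (-cos(2*θ)) + (-cos(θ)^2) - (0) = -sin(θ)^2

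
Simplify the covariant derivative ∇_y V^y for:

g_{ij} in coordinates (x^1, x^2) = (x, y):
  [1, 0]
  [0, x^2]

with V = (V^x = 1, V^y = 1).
Non-zero Christoffel symbols:
Γ^x_{y y} = -x
Γ^y_{x y} = 1/x
∇_y V^y = ∂_y V^y + Γ^y_{y j} V^j
  = (0) + (1/x)(1) + (0)(1)
  = 1/x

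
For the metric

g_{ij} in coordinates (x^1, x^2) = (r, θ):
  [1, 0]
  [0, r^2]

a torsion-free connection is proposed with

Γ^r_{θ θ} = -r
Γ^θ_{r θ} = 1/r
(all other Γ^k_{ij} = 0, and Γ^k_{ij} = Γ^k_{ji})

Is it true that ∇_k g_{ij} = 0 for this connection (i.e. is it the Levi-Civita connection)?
Using ∇_k g_{ij} = ∂_k g_{ij} - Γ^m_{ki} g_{mj} - Γ^m_{kj} g_{im}:
e.g. ∇_r g_{θθ} = (2*r) - (r) - (r) = 0
Every component ∇_k g_{ij} vanishes: the connection is metric compatible.
Yes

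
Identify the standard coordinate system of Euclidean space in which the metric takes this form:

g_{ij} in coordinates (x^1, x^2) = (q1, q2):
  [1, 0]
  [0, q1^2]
The line element ds^2 = dq1^2 + q1^2 dq2^2 is dr^2 + r^2 dθ^2 with q1 = r, q2 = θ.
polar coordinates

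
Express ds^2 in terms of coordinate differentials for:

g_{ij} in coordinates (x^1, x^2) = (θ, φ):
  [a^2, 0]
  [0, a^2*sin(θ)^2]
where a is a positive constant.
ds^2 = g_{ij} dx^i dx^j; only the non-zero components contribute.
ds^2 = a^2 dθ^2 + a^2*sin(θ)^2 dφ^2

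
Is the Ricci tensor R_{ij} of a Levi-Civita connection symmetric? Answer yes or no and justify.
R_{ij} = R^k_{ikj}; the pair symmetry R_{kilj} = R_{ljki} gives R_{ij} = R_{ji}.
Yes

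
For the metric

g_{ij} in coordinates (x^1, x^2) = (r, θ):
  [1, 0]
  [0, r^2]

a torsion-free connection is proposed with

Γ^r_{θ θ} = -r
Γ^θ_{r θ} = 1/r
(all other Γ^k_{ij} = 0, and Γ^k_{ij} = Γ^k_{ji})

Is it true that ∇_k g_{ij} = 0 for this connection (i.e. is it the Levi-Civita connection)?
Using ∇_k g_{ij} = ∂_k g_{ij} - Γ^m_{ki} g_{mj} - Γ^m_{kj} g_{im}:
e.g. ∇_r g_{θθ} = (2*r) - (r) - (r) = 0
Every component ∇_k g_{ij} vanishes: the connection is metric compatible.
Yes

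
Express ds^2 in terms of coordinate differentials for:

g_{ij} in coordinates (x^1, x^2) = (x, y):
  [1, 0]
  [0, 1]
ds^2 = g_{ij} dx^i dx^j; only the non-zero components contribute.
ds^2 = dx^2 + dy^2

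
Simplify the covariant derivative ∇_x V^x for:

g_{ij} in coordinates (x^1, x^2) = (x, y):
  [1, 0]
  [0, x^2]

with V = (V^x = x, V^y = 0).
Non-zero Christoffel symbols:
Γ^x_{y y} = -x
Γ^y_{x y} = 1/x
∇_x V^x = ∂_x V^x + Γ^x_{x j} V^j
  = (1) + (0)(x) + (0)(0)
  = 1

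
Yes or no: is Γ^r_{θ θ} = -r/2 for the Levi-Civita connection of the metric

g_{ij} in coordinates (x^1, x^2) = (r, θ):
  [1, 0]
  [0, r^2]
Γ^r_{θ θ} = (1/2) g^{rr} (∂_θ g_{rθ} + ∂_θ g_{rθ} - ∂_r g_{θθ}) = (1/2)(1)((0) + (0) - (2*r)) = -r
This differs from the proposed value -r/2.
No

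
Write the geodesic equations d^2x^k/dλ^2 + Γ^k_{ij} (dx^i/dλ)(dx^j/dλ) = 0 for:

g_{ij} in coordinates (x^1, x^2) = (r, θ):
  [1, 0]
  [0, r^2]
Geodesic equation: d^2x^k/dλ^2 + Γ^k_{ij} (dx^i/dλ)(dx^j/dλ) = 0.
Non-zero Christoffel symbols:
Γ^r_{θ θ} = -r
Γ^θ_{r θ} = 1/r
Substituting (the symmetric pair Γ^k_{ij}, Γ^k_{ji} combines into a factor 2):
d^2r/dλ^2 - r (dθ/dλ)^2 = 0
d^2θ/dλ^2 + (2/r) (dr/dλ)(dθ/dλ) = 0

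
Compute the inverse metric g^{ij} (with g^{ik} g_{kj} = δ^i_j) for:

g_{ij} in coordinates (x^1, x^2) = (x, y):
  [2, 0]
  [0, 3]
The metric is diagonal, so g^{ij} is diagonal with entries 1/g_{ii}: diag(1/2, 1/3).
g^{ij}:
  [1/2, 0]
  [0, 1/3]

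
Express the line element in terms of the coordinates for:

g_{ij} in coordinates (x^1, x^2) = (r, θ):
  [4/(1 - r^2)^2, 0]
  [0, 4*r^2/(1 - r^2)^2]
ds^2 = g_{ij} dx^i dx^j; only the non-zero components contribute.
ds^2 = (4/(1 - r^2)^2) dr^2 + (4*r^2/(1 - r^2)^2) dθ^2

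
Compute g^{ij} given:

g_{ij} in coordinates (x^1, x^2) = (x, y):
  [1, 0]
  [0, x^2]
The metric is diagonal, so g^{ij} is diagonal with entries 1/g_{ii}: diag(1, 1/(x^2)).
g^{ij}:
  [1, 0]
  [0, 1/x^2]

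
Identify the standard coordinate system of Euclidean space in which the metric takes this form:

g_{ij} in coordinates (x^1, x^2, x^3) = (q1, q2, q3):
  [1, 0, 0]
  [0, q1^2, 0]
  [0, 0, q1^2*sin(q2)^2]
The line element ds^2 = dq1^2 + q1^2 dq2^2 + q1^2 sin(q2)^2 dq3^2 is dr^2 + r^2 dθ^2 + r^2 sin(θ)^2 dφ^2 with q1 = r, q2 = θ, q3 = φ.
spherical coordinates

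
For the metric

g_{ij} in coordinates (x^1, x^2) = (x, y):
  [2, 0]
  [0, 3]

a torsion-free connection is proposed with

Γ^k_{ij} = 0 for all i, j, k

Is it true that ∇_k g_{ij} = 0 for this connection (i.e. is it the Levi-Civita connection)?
Using ∇_k g_{ij} = ∂_k g_{ij} - Γ^m_{ki} g_{mj} - Γ^m_{kj} g_{im}:
e.g. ∇_y g_{yy} = (0) - (0) - (0) = 0
Every component ∇_k g_{ij} vanishes: the connection is metric compatible.
Yes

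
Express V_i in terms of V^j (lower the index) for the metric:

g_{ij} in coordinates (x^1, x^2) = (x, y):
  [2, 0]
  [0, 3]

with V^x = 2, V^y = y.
V_i = g_{ij} V^j:
V_x = (2)(2) + (0)(y) = 4
V_y = (0)(2) + (3)(y) = 3*y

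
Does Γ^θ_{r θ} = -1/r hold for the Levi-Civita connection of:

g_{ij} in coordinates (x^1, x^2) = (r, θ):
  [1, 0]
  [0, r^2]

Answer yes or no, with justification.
Γ^θ_{r θ} = (1/2) g^{θθ} (∂_r g_{θθ} + ∂_θ g_{θr} - ∂_θ g_{rθ}) = (1/2)(1/r^2)((2*r) + (0) - (0)) = 1/r
This differs from the proposed value -1/r.
No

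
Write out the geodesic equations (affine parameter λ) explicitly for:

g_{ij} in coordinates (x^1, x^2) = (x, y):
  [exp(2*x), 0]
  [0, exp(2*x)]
Geodesic equation: d^2x^k/dλ^2 + Γ^k_{ij} (dx^i/dλ)(dx^j/dλ) = 0.
Non-zero Christoffel symbols:
Γ^x_{x x} = 1
Γ^x_{y y} = -1
Γ^y_{x y} = 1
Substituting (the symmetric pair Γ^k_{ij}, Γ^k_{ji} combines into a factor 2):
d^2x/dλ^2 + (dx/dλ)^2 - (dy/dλ)^2 = 0
d^2y/dλ^2 + 2 (dx/dλ)(dy/dλ) = 0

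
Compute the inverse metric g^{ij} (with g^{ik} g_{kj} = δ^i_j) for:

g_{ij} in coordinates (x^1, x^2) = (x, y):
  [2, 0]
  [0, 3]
The metric is diagonal, so g^{ij} is diagonal with entries 1/g_{ii}: diag(1/2, 1/3).
g^{ij}:
  [1/2, 0]
  [0, 1/3]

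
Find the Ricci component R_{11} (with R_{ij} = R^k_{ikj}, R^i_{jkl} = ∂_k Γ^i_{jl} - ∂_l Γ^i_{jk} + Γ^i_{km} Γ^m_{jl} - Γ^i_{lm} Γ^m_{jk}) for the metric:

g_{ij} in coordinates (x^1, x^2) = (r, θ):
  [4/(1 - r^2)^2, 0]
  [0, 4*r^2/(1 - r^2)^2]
Non-zero Christoffel symbols (Γ^k_{ij} = Γ^k_{ji}):
Γ^r_{r r} = 2*r/(1 - r^2)
Γ^r_{θ θ} = (r^3 + r)/(r^2 - 1)
Γ^θ_{r θ} = (-r^2 - 1)/(r^3 - r)
R^r_{r r r} = 0 (a repeated index in an antisymmetric pair)
R^θ_{r θ r} = ∂_θ Γ^θ_{r r} - ∂_r Γ^θ_{r θ} + Γ^θ_{θ m} Γ^m_{r r} - Γ^θ_{r m} Γ^m_{r θ}
  = (0) - ((r^4 + 4*r^2 - 1)/(r^3 - r)^2) + (2*(r^2 + 1)/(r^2 - 1)^2) - ((r^2 + 1)^2/(r^3 - r)^2) = -4/(r^2 - 1)^2
R_{rr} = R^r_{r r r} + R^θ_{r θ r} = (0) + (-4/(r^2 - 1)^2) = -4/(r^2 - 1)^2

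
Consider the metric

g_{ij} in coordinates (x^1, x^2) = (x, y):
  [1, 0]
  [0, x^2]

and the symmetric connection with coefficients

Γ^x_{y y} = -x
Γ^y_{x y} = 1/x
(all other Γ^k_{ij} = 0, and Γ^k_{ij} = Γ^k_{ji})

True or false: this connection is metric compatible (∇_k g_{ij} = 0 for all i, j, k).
Using ∇_k g_{ij} = ∂_k g_{ij} - Γ^m_{ki} g_{mj} - Γ^m_{kj} g_{im}:
e.g. ∇_x g_{yy} = (2*x) - (x) - (x) = 0
Every component ∇_k g_{ij} vanishes: the connection is metric compatible.
True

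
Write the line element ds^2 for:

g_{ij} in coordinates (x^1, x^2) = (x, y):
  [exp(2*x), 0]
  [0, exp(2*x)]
ds^2 = g_{ij} dx^i dx^j; only the non-zero components contribute.
ds^2 = exp(2*x) dx^2 + exp(2*x) dy^2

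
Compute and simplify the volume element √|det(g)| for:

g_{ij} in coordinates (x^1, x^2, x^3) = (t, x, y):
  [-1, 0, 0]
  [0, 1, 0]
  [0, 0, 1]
det(g) = -1
√|det(g)| = 1
Volume element: dV = 1 dt dx dy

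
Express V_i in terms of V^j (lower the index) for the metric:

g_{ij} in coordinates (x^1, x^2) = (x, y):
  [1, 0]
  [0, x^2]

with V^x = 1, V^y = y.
V_i = g_{ij} V^j:
V_x = (1)(1) + (0)(y) = 1
V_y = (0)(1) + (x^2)(y) = x^2*y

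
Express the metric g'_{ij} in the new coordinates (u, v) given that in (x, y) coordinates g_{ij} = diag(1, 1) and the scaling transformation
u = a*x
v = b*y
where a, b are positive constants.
Invert the transformation: x = u/a, y = v/b
g'_{ij} = (∂x^k/∂x'^i)(∂x^l/∂x'^j) g_{kl}; with g_{kl} = δ_{kl} this is Σ_k (∂x^k/∂x'^i)(∂x^k/∂x'^j).
Jacobian: ∂x/∂u = 1/a, ∂x/∂v = 0, ∂y/∂u = 0, ∂y/∂v = 1/b
g'_{uu} = (1/a)(1/a) + (0)(0) = 1/a^2
g'_{uv} = (1/a)(0) + (0)(1/b) = 0
g'_{vv} = (0)(0) + (1/b)(1/b) = 1/b^2
g'_{ij} = diag(1/a^2, 1/b^2)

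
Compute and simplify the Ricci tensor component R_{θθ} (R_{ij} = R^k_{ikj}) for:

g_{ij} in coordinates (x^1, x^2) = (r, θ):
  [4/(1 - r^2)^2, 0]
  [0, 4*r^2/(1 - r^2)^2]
Non-zero Christoffel symbols (Γ^k_{ij} = Γ^k_{ji}):
Γ^r_{r r} = 2*r/(1 - r^2)
Γ^r_{θ θ} = (r^3 + r)/(r^2 - 1)
Γ^θ_{r θ} = (-r^2 - 1)/(r^3 - r)
R^r_{θ r θ} = ∂_r Γ^r_{θ θ} - ∂_θ Γ^r_{θ r} + Γ^r_{r m} Γ^m_{θ θ} - Γ^r_{θ m} Γ^m_{θ r}
  = ((r^4 - 4*r^2 - 1)/(r^2 - 1)^2) - (0) + (-2*r^2*(r^2 + 1)/(r^2 - 1)^2) - (-(r^2 + 1)^2/(r^2 - 1)^2) = -4*r^2/(r^2 - 1)^2
R^θ_{θ θ θ} = 0 (a repeated index in an antisymmetric pair)
R_{θθ} = R^r_{θ r θ} + R^θ_{θ θ θ} = (-4*r^2/(r^2 - 1)^2) + (0) = -4*r^2/(r^2 - 1)^2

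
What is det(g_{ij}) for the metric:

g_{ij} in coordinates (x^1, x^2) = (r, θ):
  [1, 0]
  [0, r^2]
For a 2×2 metric: det(g) = g_{11}·g_{22} - g_{12}·g_{21}
= (1)·(r^2) - (0)·(0)
= r^2 - 0
det(g) = r^2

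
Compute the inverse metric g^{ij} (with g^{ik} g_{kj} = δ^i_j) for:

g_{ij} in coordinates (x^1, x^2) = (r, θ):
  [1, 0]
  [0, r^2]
The metric is diagonal, so g^{ij} is diagonal with entries 1/g_{ii}: diag(1, 1/(r^2)).
g^{ij}:
  [1, 0]
  [0, 1/r^2]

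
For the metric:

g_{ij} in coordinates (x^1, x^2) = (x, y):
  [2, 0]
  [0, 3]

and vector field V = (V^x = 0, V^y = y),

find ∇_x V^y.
All Christoffel symbols are zero.
∇_x V^y = ∂_x V^y + Γ^y_{x j} V^j
  = (0) + (0)(0) + (0)(y)
  = 0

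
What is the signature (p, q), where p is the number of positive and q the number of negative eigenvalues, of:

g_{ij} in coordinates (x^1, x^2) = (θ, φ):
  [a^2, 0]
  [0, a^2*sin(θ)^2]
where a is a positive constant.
The metric is diagonal, so its eigenvalues are the diagonal entries: a^2, a^2*sin(θ)^2 (at a generic point, where coordinate-dependent entries are positive).
2 positive, 0 negative.
(2, 0) - Riemannian (positive definite)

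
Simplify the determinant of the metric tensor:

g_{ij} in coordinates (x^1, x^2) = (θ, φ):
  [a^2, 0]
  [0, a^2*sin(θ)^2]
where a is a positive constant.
For a 2×2 metric: det(g) = g_{11}·g_{22} - g_{12}·g_{21}
= (a^2)·(a^2*sin(θ)^2) - (0)·(0)
= a^4*sin(θ)^2 - 0
det(g) = a^4*sin(θ)^2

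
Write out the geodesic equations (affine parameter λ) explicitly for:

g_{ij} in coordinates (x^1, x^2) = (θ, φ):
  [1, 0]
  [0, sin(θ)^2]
Geodesic equation: d^2x^k/dλ^2 + Γ^k_{ij} (dx^i/dλ)(dx^j/dλ) = 0.
Non-zero Christoffel symbols:
Γ^θ_{φ φ} = -sin(2*θ)/2
Γ^φ_{θ φ} = 1/tan(θ)
Substituting (the symmetric pair Γ^k_{ij}, Γ^k_{ji} combines into a factor 2):
d^2θ/dλ^2 - (sin(2*θ)/2) (dφ/dλ)^2 = 0
d^2φ/dλ^2 + (2/tan(θ)) (dθ/dλ)(dφ/dλ) = 0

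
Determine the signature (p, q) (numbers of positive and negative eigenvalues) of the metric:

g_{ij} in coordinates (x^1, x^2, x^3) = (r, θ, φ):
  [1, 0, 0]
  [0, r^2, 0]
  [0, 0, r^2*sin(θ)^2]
The metric is diagonal, so its eigenvalues are the diagonal entries: 1, r^2, r^2*sin(θ)^2 (at a generic point, where coordinate-dependent entries are positive).
3 positive, 0 negative.
(3, 0) - Riemannian (positive definite)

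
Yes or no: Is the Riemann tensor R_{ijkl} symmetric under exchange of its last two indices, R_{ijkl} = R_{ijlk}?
It is antisymmetric in the last pair: R_{ijkl} = -R_{ijlk}.
No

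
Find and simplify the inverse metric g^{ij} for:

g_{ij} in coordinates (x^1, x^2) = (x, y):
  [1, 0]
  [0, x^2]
The metric is diagonal, so g^{ij} is diagonal with entries 1/g_{ii}: diag(1, 1/(x^2)).
g^{ij}:
  [1, 0]
  [0, 1/x^2]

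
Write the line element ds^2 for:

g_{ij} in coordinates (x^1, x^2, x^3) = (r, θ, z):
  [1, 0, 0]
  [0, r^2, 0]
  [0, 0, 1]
ds^2 = g_{ij} dx^i dx^j; only the non-zero components contribute.
ds^2 = dr^2 + r^2 dθ^2 + dz^2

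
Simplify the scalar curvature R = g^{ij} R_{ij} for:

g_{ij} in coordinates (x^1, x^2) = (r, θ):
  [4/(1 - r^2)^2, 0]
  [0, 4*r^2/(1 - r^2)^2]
Non-zero Christoffel symbols (Γ^k_{ij} = Γ^k_{ji}):
Γ^r_{r r} = 2*r/(1 - r^2)
Γ^r_{θ θ} = (r^3 + r)/(r^2 - 1)
Γ^θ_{r θ} = (-r^2 - 1)/(r^3 - r)
Ricci tensor (R_{ij} = R^k_{ikj}): R_{rr} = -4/(r^2 - 1)^2, R_{rθ} = 0, R_{θθ} = -4*r^2/(r^2 - 1)^2
Inverse metric: g^{rr} = (1 - r^2)^2/4, g^{θθ} = (1 - r^2)^2/(4*r^2)
R = g^{ij} R_{ij} = ((1 - r^2)^2/4)(-4/(r^2 - 1)^2) + ((1 - r^2)^2/(4*r^2))(-4*r^2/(r^2 - 1)^2) = -2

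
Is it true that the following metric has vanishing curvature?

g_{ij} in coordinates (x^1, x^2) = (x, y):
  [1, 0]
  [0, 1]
All metric components are constant, so every Christoffel symbol vanishes and R^i_{jkl} = 0.
Yes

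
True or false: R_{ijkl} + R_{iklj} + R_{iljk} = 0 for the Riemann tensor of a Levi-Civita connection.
This is the first (algebraic) Bianchi identity.
True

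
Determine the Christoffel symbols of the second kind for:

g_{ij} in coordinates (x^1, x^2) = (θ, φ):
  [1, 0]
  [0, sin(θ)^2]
Using Γ^k_{ij} = (1/2) g^{km} (∂_i g_{mj} + ∂_j g_{mi} - ∂_m g_{ij}); the metric is diagonal, so only the m = k term contributes.
Non-zero symbols (using the symmetry Γ^k_{ij} = Γ^k_{ji}):
Γ^θ_{φ φ} = (1/2) g^{θθ} (∂_φ g_{θφ} + ∂_φ g_{θφ} - ∂_θ g_{φφ}) = (1/2)(1)((0) + (0) - (sin(2*θ))) = -sin(2*θ)/2
Γ^φ_{θ φ} = (1/2) g^{φφ} (∂_θ g_{φφ} + ∂_φ g_{φθ} - ∂_φ g_{θφ}) = (1/2)(1/sin(θ)^2)((sin(2*θ)) + (0) - (0)) = 1/tan(θ)
All other Christoffel symbols are zero.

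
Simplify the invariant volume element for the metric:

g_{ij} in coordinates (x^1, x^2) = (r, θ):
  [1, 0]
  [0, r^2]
det(g) = r^2
√|det(g)| = r
Volume element: dV = r dr dθ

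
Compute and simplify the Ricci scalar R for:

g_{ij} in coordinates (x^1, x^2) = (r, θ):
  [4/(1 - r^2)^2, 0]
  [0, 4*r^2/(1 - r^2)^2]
Non-zero Christoffel symbols (Γ^k_{ij} = Γ^k_{ji}):
Γ^r_{r r} = 2*r/(1 - r^2)
Γ^r_{θ θ} = (r^3 + r)/(r^2 - 1)
Γ^θ_{r θ} = (-r^2 - 1)/(r^3 - r)
Ricci tensor (R_{ij} = R^k_{ikj}): R_{rr} = -4/(r^2 - 1)^2, R_{rθ} = 0, R_{θθ} = -4*r^2/(r^2 - 1)^2
Inverse metric: g^{rr} = (1 - r^2)^2/4, g^{θθ} = (1 - r^2)^2/(4*r^2)
R = g^{ij} R_{ij} = ((1 - r^2)^2/4)(-4/(r^2 - 1)^2) + ((1 - r^2)^2/(4*r^2))(-4*r^2/(r^2 - 1)^2) = -2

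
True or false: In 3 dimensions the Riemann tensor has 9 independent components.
n^2(n^2-1)/12 = 9·8/12 = 6 independent components for n = 3.
False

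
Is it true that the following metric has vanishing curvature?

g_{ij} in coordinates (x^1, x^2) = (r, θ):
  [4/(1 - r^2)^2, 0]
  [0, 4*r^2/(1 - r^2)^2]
Non-zero Christoffel symbols:
Γ^r_{r r} = 2*r/(1 - r^2)
Γ^r_{θ θ} = (r^3 + r)/(r^2 - 1)
Γ^θ_{r θ} = (-r^2 - 1)/(r^3 - r)
Ricci tensor: R_{rr} = -4/(r^2 - 1)^2, R_{rθ} = 0, R_{θθ} = -4*r^2/(r^2 - 1)^2
The Ricci tensor is non-zero, so the Riemann tensor is non-zero: not flat.
No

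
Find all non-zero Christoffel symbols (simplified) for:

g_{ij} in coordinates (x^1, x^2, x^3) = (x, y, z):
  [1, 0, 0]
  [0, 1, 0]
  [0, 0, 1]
Using Γ^k_{ij} = (1/2) g^{km} (∂_i g_{mj} + ∂_j g_{mi} - ∂_m g_{ij}); the metric is diagonal, so only the m = k term contributes.
Every metric component is constant, so all ∂_m g_{ij} = 0 and every Christoffel symbol vanishes.
All Christoffel symbols are zero.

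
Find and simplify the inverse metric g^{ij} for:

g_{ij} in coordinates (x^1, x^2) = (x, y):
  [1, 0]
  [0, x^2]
The metric is diagonal, so g^{ij} is diagonal with entries 1/g_{ii}: diag(1, 1/(x^2)).
g^{ij}:
  [1, 0]
  [0, 1/x^2]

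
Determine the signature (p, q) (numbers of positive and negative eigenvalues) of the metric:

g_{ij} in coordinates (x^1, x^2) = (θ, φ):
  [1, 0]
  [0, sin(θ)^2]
The metric is diagonal, so its eigenvalues are the diagonal entries: 1, sin(θ)^2 (at a generic point, where coordinate-dependent entries are positive).
2 positive, 0 negative.
(2, 0) - Riemannian (positive definite)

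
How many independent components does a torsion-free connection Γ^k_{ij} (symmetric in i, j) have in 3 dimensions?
Γ^k_{ij} has n choices for the upper index and n(n+1)/2 independent symmetric lower index pairs.
Total = 3 × 3×4/2 = 3 × 6 = 18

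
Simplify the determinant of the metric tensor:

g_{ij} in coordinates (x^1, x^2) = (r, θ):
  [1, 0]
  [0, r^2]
For a 2×2 metric: det(g) = g_{11}·g_{22} - g_{12}·g_{21}
= (1)·(r^2) - (0)·(0)
= r^2 - 0
det(g) = r^2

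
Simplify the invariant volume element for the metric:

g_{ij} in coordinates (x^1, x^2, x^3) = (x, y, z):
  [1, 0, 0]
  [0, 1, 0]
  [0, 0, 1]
det(g) = 1
√|det(g)| = 1
Volume element: dV = 1 dx dy dz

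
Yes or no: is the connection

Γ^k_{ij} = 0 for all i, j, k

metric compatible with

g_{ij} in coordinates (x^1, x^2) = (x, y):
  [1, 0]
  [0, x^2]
Using ∇_k g_{ij} = ∂_k g_{ij} - Γ^m_{ki} g_{mj} - Γ^m_{kj} g_{im}:
∇_x g_{yy} = (2*x) - (0) - (0) = 2*x ≠ 0
So the connection is not metric compatible (it is not the Levi-Civita connection).
No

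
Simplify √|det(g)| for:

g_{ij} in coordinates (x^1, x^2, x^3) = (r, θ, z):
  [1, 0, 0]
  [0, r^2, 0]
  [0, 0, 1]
det(g) = r^2
√|det(g)| = r
Volume element: dV = r dr dθ dz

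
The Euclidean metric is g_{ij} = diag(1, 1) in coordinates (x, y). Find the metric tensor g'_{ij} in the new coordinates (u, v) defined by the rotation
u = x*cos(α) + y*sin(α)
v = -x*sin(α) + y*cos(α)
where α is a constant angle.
Invert the transformation: x = u*cos(α) - v*sin(α), y = u*sin(α) + v*cos(α)
g'_{ij} = (∂x^k/∂x'^i)(∂x^l/∂x'^j) g_{kl}; with g_{kl} = δ_{kl} this is Σ_k (∂x^k/∂x'^i)(∂x^k/∂x'^j).
Jacobian: ∂x/∂u = cos(α), ∂x/∂v = -sin(α), ∂y/∂u = sin(α), ∂y/∂v = cos(α)
g'_{uu} = (cos(α))(cos(α)) + (sin(α))(sin(α)) = 1
g'_{uv} = (cos(α))(-sin(α)) + (sin(α))(cos(α)) = 0
g'_{vv} = (-sin(α))(-sin(α)) + (cos(α))(cos(α)) = 1
g'_{ij} = diag(1, 1)
The Euclidean metric is invariant under rotations.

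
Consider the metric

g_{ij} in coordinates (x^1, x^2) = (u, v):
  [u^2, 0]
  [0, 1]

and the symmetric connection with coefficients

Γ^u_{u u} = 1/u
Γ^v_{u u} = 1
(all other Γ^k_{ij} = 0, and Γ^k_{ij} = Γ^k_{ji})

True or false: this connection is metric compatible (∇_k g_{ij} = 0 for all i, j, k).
Using ∇_k g_{ij} = ∂_k g_{ij} - Γ^m_{ki} g_{mj} - Γ^m_{kj} g_{im}:
∇_u g_{uv} = (0) - (1) - (0) = -1 ≠ 0
So the connection is not metric compatible (it is not the Levi-Civita connection).
False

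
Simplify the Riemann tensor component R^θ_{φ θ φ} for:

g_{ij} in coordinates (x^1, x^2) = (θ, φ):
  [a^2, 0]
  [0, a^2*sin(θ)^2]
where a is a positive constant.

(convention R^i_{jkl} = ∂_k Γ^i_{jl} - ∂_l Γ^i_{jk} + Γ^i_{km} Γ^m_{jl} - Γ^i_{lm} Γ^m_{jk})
Non-zero Christoffel symbols (Γ^k_{ij} = Γ^k_{ji}):
Γ^θ_{φ φ} = -sin(2*θ)/2
Γ^φ_{θ φ} = 1/tan(θ)
R^θ_{φ θ φ} = ∂_θ Γ^θ_{φ φ} - ∂_φ Γ^θ_{φ θ} + Γ^θ_{θ m} Γ^m_{φ φ} - Γ^θ_{φ m} Γ^m_{φ θ}
  = (-cos(2*θ)) - (0) + (0) - (-cos(θ)^2) = sin(θ)^2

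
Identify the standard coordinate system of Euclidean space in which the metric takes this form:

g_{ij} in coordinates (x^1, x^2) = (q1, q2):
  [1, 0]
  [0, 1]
All components are constant and the metric is the identity, i.e. orthonormal rectilinear coordinates.
Cartesian (2D) coordinates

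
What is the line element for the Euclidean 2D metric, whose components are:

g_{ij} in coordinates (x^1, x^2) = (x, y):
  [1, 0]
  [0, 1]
ds^2 = g_{ij} dx^i dx^j; only the non-zero components contribute.
ds^2 = dx^2 + dy^2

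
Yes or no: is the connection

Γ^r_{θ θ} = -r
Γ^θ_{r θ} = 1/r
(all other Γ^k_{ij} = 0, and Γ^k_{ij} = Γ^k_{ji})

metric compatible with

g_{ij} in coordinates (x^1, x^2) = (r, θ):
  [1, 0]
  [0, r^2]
Using ∇_k g_{ij} = ∂_k g_{ij} - Γ^m_{ki} g_{mj} - Γ^m_{kj} g_{im}:
e.g. ∇_r g_{θθ} = (2*r) - (r) - (r) = 0
Every component ∇_k g_{ij} vanishes: the connection is metric compatible.
Yes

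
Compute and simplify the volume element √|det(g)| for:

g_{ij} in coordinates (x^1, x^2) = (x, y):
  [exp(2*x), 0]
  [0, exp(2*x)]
det(g) = exp(4*x)
√|det(g)| = exp(2*x)
Volume element: dV = exp(2*x) dx dy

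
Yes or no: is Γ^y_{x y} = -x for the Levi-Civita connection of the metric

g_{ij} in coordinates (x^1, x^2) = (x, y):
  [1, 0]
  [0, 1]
Γ^y_{x y} = (1/2) g^{yy} (∂_x g_{yy} + ∂_y g_{yx} - ∂_y g_{xy}) = (1/2)(1)((0) + (0) - (0)) = 0
This differs from the proposed value -x.
No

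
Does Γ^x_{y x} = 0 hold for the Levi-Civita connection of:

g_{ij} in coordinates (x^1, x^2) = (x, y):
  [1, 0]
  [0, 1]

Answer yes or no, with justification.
Γ^x_{y x} = (1/2) g^{xx} (∂_y g_{xx} + ∂_x g_{xy} - ∂_x g_{yx}) = (1/2)(1)((0) + (0) - (0)) = 0
This equals the proposed value 0.
Yes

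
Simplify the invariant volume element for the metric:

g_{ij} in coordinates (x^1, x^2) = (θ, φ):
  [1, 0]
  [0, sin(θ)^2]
det(g) = sin(θ)^2
√|det(g)| = sin(θ) (taking 0 < θ < π so that |sin(θ)| = sin(θ))
Volume element: dV = sin(θ) dθ dφ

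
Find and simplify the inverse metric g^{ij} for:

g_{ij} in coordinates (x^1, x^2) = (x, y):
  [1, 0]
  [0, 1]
The metric is diagonal, so g^{ij} is diagonal with entries 1/g_{ii}: diag(1, 1).
g^{ij}:
  [1, 0]
  [0, 1]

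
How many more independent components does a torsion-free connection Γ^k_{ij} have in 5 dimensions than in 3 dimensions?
Independent components in n dimensions: n × n(n+1)/2 = n^2(n+1)/2.
5D: 5 × 15 = 75
3D: 3 × 6 = 18
Difference = 75 - 18 = 57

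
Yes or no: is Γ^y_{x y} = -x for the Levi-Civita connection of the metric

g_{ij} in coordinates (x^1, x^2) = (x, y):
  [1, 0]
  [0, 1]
Γ^y_{x y} = (1/2) g^{yy} (∂_x g_{yy} + ∂_y g_{yx} - ∂_y g_{xy}) = (1/2)(1)((0) + (0) - (0)) = 0
This differs from the proposed value -x.
No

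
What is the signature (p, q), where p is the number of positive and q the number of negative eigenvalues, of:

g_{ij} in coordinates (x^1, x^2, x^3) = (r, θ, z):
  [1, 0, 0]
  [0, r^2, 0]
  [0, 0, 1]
The metric is diagonal, so its eigenvalues are the diagonal entries: 1, r^2, 1 (at a generic point, where coordinate-dependent entries are positive).
3 positive, 0 negative.
(3, 0) - Riemannian (positive definite)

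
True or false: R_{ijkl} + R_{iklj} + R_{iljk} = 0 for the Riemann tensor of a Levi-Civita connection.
This is the first (algebraic) Bianchi identity.
True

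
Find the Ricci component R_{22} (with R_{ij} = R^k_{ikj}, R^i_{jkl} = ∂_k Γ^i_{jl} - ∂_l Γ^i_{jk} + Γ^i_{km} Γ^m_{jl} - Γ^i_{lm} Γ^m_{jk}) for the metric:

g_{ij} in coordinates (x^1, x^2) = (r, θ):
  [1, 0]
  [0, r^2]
Non-zero Christoffel symbols (Γ^k_{ij} = Γ^k_{ji}):
Γ^r_{θ θ} = -r
Γ^θ_{r θ} = 1/r
R^r_{θ r θ} = ∂_r Γ^r_{θ θ} - ∂_θ Γ^r_{θ r} + Γ^r_{r m} Γ^m_{θ θ} - Γ^r_{θ m} Γ^m_{θ r}
  = (-1) - (0) + (0) - (-1) = 0
R^θ_{θ θ θ} = 0 (a repeated index in an antisymmetric pair)
R_{θθ} = R^r_{θ r θ} + R^θ_{θ θ θ} = (0) + (0) = 0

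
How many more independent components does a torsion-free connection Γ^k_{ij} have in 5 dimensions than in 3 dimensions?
Independent components in n dimensions: n × n(n+1)/2 = n^2(n+1)/2.
5D: 5 × 15 = 75
3D: 3 × 6 = 18
Difference = 75 - 18 = 57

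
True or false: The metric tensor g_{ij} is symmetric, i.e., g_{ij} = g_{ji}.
By definition the metric is a symmetric bilinear form, g_{ij} = g_{ji}.
True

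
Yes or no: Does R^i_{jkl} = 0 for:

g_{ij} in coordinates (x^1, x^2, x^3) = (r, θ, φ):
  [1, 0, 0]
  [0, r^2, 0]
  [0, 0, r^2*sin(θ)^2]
Non-zero Christoffel symbols:
Γ^r_{θ θ} = -r
Γ^r_{φ φ} = -r*sin(θ)^2
Γ^θ_{r θ} = 1/r
Γ^θ_{φ φ} = -sin(2*θ)/2
Γ^φ_{r φ} = 1/r
Γ^φ_{θ φ} = 1/tan(θ)
Ricci tensor: R_{rr} = 0, R_{rθ} = 0, R_{rφ} = 0, R_{θθ} = 0, R_{θφ} = 0, R_{φφ} = 0
All R_{ij} vanish; in 3 dimensions the Riemann tensor is fully determined by the Ricci tensor, so R^i_{jkl} = 0: the metric is flat (curvilinear coordinates on flat space).
Yes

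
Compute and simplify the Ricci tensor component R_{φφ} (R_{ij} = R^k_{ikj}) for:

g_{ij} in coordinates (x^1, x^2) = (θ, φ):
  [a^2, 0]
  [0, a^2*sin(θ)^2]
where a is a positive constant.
Non-zero Christoffel symbols (Γ^k_{ij} = Γ^k_{ji}):
Γ^θ_{φ φ} = -sin(2*θ)/2
Γ^φ_{θ φ} = 1/tan(θ)
R^θ_{φ θ φ} = ∂_θ Γ^θ_{φ φ} - ∂_φ Γ^θ_{φ θ} + Γ^θ_{θ m} Γ^m_{φ φ} - Γ^θ_{φ m} Γ^m_{φ θ}
  = (-cos(2*θ)) - (0) + (0) - (-cos(θ)^2) = sin(θ)^2
R^φ_{φ φ φ} = 0 (a repeated index in an antisymmetric pair)
R_{φφ} = R^θ_{φ θ φ} + R^φ_{φ φ φ} = (sin(θ)^2) + (0) = sin(θ)^2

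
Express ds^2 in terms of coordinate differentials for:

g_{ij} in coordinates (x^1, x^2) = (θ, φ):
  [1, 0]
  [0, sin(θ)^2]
ds^2 = g_{ij} dx^i dx^j; only the non-zero components contribute.
ds^2 = dθ^2 + sin(θ)^2 dφ^2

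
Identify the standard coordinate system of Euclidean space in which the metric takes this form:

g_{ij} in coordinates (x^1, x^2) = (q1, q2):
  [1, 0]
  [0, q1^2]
The line element ds^2 = dq1^2 + q1^2 dq2^2 is dr^2 + r^2 dθ^2 with q1 = r, q2 = θ.
polar coordinates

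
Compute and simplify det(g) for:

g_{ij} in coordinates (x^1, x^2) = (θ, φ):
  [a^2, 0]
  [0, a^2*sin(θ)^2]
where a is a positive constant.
For a 2×2 metric: det(g) = g_{11}·g_{22} - g_{12}·g_{21}
= (a^2)·(a^2*sin(θ)^2) - (0)·(0)
= a^4*sin(θ)^2 - 0
det(g) = a^4*sin(θ)^2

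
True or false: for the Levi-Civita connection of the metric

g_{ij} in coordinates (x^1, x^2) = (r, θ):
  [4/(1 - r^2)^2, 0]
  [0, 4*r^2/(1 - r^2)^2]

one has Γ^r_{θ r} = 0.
Γ^r_{θ r} = (1/2) g^{rr} (∂_θ g_{rr} + ∂_r g_{rθ} - ∂_r g_{θr}) = (1/2)((1 - r^2)^2/4)((0) + (0) - (0)) = 0
This equals the proposed value 0.
True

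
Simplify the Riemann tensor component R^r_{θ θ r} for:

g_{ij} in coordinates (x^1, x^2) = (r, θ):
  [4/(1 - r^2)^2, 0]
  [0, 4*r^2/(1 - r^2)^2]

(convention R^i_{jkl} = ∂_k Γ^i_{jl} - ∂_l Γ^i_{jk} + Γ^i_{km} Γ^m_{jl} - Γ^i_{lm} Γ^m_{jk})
Non-zero Christoffel symbols (Γ^k_{ij} = Γ^k_{ji}):
Γ^r_{r r} = 2*r/(1 - r^2)
Γ^r_{θ θ} = (r^3 + r)/(r^2 - 1)
Γ^θ_{r θ} = (-r^2 - 1)/(r^3 - r)
R^r_{θ θ r} = ∂_θ Γ^r_{θ r} - ∂_r Γ^r_{θ θ} + Γ^r_{θ m} Γ^m_{θ r} - Γ^r_{r m} Γ^m_{θ θ}
  = (0) - ((r^4 - 4*r^2 - 1)/(r^2 - 1)^2) + (-(r^2 + 1)^2/(r^2 - 1)^2) - (-2*r^2*(r^2 + 1)/(r^2 - 1)^2) = 4*r^2/(r^2 - 1)^2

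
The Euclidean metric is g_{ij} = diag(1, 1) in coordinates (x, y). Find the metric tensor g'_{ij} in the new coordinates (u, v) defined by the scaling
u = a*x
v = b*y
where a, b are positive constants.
Invert the transformation: x = u/a, y = v/b
g'_{ij} = (∂x^k/∂x'^i)(∂x^l/∂x'^j) g_{kl}; with g_{kl} = δ_{kl} this is Σ_k (∂x^k/∂x'^i)(∂x^k/∂x'^j).
Jacobian: ∂x/∂u = 1/a, ∂x/∂v = 0, ∂y/∂u = 0, ∂y/∂v = 1/b
g'_{uu} = (1/a)(1/a) + (0)(0) = 1/a^2
g'_{uv} = (1/a)(0) + (0)(1/b) = 0
g'_{vv} = (0)(0) + (1/b)(1/b) = 1/b^2
g'_{ij} = diag(1/a^2, 1/b^2)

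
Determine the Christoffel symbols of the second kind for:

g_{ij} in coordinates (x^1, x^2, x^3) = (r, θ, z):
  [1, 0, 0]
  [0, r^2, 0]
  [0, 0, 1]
Using Γ^k_{ij} = (1/2) g^{km} (∂_i g_{mj} + ∂_j g_{mi} - ∂_m g_{ij}); the metric is diagonal, so only the m = k term contributes.
Non-zero symbols (using the symmetry Γ^k_{ij} = Γ^k_{ji}):
Γ^r_{θ θ} = (1/2) g^{rr} (∂_θ g_{rθ} + ∂_θ g_{rθ} - ∂_r g_{θθ}) = (1/2)(1)((0) + (0) - (2*r)) = -r
Γ^θ_{r θ} = (1/2) g^{θθ} (∂_r g_{θθ} + ∂_θ g_{θr} - ∂_θ g_{rθ}) = (1/2)(1/r^2)((2*r) + (0) - (0)) = 1/r
All other Christoffel symbols are zero.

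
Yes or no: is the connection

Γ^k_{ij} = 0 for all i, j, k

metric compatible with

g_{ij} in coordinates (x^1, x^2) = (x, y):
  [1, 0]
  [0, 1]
Using ∇_k g_{ij} = ∂_k g_{ij} - Γ^m_{ki} g_{mj} - Γ^m_{kj} g_{im}:
e.g. ∇_x g_{xy} = (0) - (0) - (0) = 0
Every component ∇_k g_{ij} vanishes: the connection is metric compatible.
Yes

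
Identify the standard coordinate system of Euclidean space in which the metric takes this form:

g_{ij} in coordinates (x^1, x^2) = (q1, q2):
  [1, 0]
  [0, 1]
All components are constant and the metric is the identity, i.e. orthonormal rectilinear coordinates.
Cartesian (2D) coordinates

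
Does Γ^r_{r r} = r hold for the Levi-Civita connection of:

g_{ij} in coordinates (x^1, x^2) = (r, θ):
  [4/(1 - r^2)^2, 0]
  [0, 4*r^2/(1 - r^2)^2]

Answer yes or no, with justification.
Γ^r_{r r} = (1/2) g^{rr} (∂_r g_{rr} + ∂_r g_{rr} - ∂_r g_{rr}) = (1/2)((1 - r^2)^2/4)((16*r/(1 - r^2)^3) + (16*r/(1 - r^2)^3) - (16*r/(1 - r^2)^3)) = 2*r/(1 - r^2)
This differs from the proposed value r.
No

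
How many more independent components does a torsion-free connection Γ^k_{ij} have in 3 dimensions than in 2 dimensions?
Independent components in n dimensions: n × n(n+1)/2 = n^2(n+1)/2.
3D: 3 × 6 = 18
2D: 2 × 3 = 6
Difference = 18 - 6 = 12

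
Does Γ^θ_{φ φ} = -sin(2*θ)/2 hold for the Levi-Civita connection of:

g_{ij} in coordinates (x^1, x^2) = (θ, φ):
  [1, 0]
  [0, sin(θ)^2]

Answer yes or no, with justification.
Γ^θ_{φ φ} = (1/2) g^{θθ} (∂_φ g_{θφ} + ∂_φ g_{θφ} - ∂_θ g_{φφ}) = (1/2)(1)((0) + (0) - (sin(2*θ))) = -sin(2*θ)/2
This equals the proposed value -sin(2*θ)/2.
Yes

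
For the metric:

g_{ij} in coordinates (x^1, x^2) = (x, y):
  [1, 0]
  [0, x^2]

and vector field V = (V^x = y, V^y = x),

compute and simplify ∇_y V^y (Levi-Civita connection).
Non-zero Christoffel symbols:
Γ^x_{y y} = -x
Γ^y_{x y} = 1/x
∇_y V^y = ∂_y V^y + Γ^y_{y j} V^j
  = (0) + (1/x)(y) + (0)(x)
  = y/x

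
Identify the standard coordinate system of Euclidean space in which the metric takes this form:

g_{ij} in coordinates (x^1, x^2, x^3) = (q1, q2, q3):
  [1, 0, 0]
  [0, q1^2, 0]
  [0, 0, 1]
The line element ds^2 = dq1^2 + q1^2 dq2^2 + dq3^2 is dr^2 + r^2 dθ^2 + dz^2 with q1 = r, q2 = θ, q3 = z.
cylindrical coordinates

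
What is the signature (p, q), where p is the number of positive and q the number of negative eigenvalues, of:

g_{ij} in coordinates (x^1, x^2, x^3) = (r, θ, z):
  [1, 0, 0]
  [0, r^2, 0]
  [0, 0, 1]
The metric is diagonal, so its eigenvalues are the diagonal entries: 1, r^2, 1 (at a generic point, where coordinate-dependent entries are positive).
3 positive, 0 negative.
(3, 0) - Riemannian (positive definite)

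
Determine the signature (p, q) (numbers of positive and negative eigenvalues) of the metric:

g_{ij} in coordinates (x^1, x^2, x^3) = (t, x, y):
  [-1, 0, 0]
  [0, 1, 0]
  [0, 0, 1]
The metric is diagonal, so its eigenvalues are the diagonal entries: -1, 1, 1 (at a generic point, where coordinate-dependent entries are positive).
2 positive, 1 negative.
(2, 1) - Lorentzian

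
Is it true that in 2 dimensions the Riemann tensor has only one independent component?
The number of independent components is n^2(n^2-1)/12 = 4·3/12 = 1 for n = 2 (e.g. R_{1212}).
Yes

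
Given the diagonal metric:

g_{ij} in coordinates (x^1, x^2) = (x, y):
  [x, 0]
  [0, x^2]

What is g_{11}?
With x^1 = x, x^2 = y, g_{11} = g_{xx} is the row-1, column-1 entry of the matrix.
g_{11} = x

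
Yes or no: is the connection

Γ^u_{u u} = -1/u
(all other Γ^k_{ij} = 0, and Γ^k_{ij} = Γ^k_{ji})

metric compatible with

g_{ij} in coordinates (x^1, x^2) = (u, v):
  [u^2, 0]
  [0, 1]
Using ∇_k g_{ij} = ∂_k g_{ij} - Γ^m_{ki} g_{mj} - Γ^m_{kj} g_{im}:
∇_u g_{uu} = (2*u) - (-u) - (-u) = 4*u ≠ 0
So the connection is not metric compatible (it is not the Levi-Civita connection).
No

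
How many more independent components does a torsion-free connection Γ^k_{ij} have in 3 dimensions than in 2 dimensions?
Independent components in n dimensions: n × n(n+1)/2 = n^2(n+1)/2.
3D: 3 × 6 = 18
2D: 2 × 3 = 6
Difference = 18 - 6 = 12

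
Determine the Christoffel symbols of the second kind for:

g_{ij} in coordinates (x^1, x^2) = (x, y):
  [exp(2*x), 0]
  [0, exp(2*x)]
Using Γ^k_{ij} = (1/2) g^{km} (∂_i g_{mj} + ∂_j g_{mi} - ∂_m g_{ij}); the metric is diagonal, so only the m = k term contributes.
Non-zero symbols (using the symmetry Γ^k_{ij} = Γ^k_{ji}):
Γ^x_{x x} = (1/2) g^{xx} (∂_x g_{xx} + ∂_x g_{xx} - ∂_x g_{xx}) = (1/2)(exp(-2*x))((2*exp(2*x)) + (2*exp(2*x)) - (2*exp(2*x))) = 1
Γ^x_{y y} = (1/2) g^{xx} (∂_y g_{xy} + ∂_y g_{xy} - ∂_x g_{yy}) = (1/2)(exp(-2*x))((0) + (0) - (2*exp(2*x))) = -1
Γ^y_{x y} = (1/2) g^{yy} (∂_x g_{yy} + ∂_y g_{yx} - ∂_y g_{xy}) = (1/2)(exp(-2*x))((2*exp(2*x)) + (0) - (0)) = 1
All other Christoffel symbols are zero.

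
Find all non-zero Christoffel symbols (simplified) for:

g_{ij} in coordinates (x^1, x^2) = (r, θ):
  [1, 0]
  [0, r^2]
Using Γ^k_{ij} = (1/2) g^{km} (∂_i g_{mj} + ∂_j g_{mi} - ∂_m g_{ij}); the metric is diagonal, so only the m = k term contributes.
Non-zero symbols (using the symmetry Γ^k_{ij} = Γ^k_{ji}):
Γ^r_{θ θ} = (1/2) g^{rr} (∂_θ g_{rθ} + ∂_θ g_{rθ} - ∂_r g_{θθ}) = (1/2)(1)((0) + (0) - (2*r)) = -r
Γ^θ_{r θ} = (1/2) g^{θθ} (∂_r g_{θθ} + ∂_θ g_{θr} - ∂_θ g_{rθ}) = (1/2)(1/r^2)((2*r) + (0) - (0)) = 1/r
All other Christoffel symbols are zero.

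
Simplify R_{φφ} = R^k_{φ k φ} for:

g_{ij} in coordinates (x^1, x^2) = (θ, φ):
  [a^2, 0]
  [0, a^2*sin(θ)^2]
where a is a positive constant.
Non-zero Christoffel symbols (Γ^k_{ij} = Γ^k_{ji}):
Γ^θ_{φ φ} = -sin(2*θ)/2
Γ^φ_{θ φ} = 1/tan(θ)
R^θ_{φ θ φ} = ∂_θ Γ^θ_{φ φ} - ∂_φ Γ^θ_{φ θ} + Γ^θ_{θ m} Γ^m_{φ φ} - Γ^θ_{φ m} Γ^m_{φ θ}
  = (-cos(2*θ)) - (0) + (0) - (-cos(θ)^2) = sin(θ)^2
R^φ_{φ φ φ} = 0 (a repeated index in an antisymmetric pair)
R_{φφ} = R^θ_{φ θ φ} + R^φ_{φ φ φ} = (sin(θ)^2) + (0) = sin(θ)^2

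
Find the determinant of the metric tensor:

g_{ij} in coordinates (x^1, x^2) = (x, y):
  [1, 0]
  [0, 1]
For a 2×2 metric: det(g) = g_{11}·g_{22} - g_{12}·g_{21}
= (1)·(1) - (0)·(0)
= 1 - 0
det(g) = 1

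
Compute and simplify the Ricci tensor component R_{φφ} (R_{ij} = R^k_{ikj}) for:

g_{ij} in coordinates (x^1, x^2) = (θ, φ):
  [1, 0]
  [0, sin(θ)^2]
Non-zero Christoffel symbols (Γ^k_{ij} = Γ^k_{ji}):
Γ^θ_{φ φ} = -sin(2*θ)/2
Γ^φ_{θ φ} = 1/tan(θ)
R^θ_{φ θ φ} = ∂_θ Γ^θ_{φ φ} - ∂_φ Γ^θ_{φ θ} + Γ^θ_{θ m} Γ^m_{φ φ} - Γ^θ_{φ m} Γ^m_{φ θ}
  = (-cos(2*θ)) - (0) + (0) - (-cos(θ)^2) = sin(θ)^2
R^φ_{φ φ φ} = 0 (a repeated index in an antisymmetric pair)
R_{φφ} = R^θ_{φ θ φ} + R^φ_{φ φ φ} = (sin(θ)^2) + (0) = sin(θ)^2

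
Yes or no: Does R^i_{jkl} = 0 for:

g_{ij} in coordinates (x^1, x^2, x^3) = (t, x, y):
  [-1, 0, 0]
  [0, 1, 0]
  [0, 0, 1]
All metric components are constant, so every Christoffel symbol vanishes and R^i_{jkl} = 0.
Yes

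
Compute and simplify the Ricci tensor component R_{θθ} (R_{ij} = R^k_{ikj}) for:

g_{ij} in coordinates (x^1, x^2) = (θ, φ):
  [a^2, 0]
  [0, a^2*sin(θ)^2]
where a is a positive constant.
Non-zero Christoffel symbols (Γ^k_{ij} = Γ^k_{ji}):
Γ^θ_{φ φ} = -sin(2*θ)/2
Γ^φ_{θ φ} = 1/tan(θ)
R^θ_{θ θ θ} = 0 (a repeated index in an antisymmetric pair)
R^φ_{θ φ θ} = ∂_φ Γ^φ_{θ θ} - ∂_θ Γ^φ_{θ φ} + Γ^φ_{φ m} Γ^m_{θ θ} - Γ^φ_{θ m} Γ^m_{θ φ}
  = (0) - (-1/sin(θ)^2) + (0) - (1/tan(θ)^2) = 1
R_{θθ} = R^θ_{θ θ θ} + R^φ_{θ φ θ} = (0) + (1) = 1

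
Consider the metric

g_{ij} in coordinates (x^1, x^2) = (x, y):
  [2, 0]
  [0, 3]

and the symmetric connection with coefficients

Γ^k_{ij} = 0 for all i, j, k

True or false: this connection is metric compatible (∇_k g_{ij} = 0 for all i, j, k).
Using ∇_k g_{ij} = ∂_k g_{ij} - Γ^m_{ki} g_{mj} - Γ^m_{kj} g_{im}:
e.g. ∇_y g_{yy} = (0) - (0) - (0) = 0
Every component ∇_k g_{ij} vanishes: the connection is metric compatible.
True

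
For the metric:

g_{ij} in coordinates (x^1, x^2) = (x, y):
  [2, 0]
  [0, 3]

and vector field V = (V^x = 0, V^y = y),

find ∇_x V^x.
All Christoffel symbols are zero.
∇_x V^x = ∂_x V^x + Γ^x_{x j} V^j
  = (0) + (0)(0) + (0)(y)
  = 0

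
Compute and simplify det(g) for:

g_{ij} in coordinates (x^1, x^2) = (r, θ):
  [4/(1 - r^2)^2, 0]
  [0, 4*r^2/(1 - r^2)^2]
For a 2×2 metric: det(g) = g_{11}·g_{22} - g_{12}·g_{21}
= (4/(1 - r^2)^2)·(4*r^2/(1 - r^2)^2) - (0)·(0)
= 16*r^2/(1 - r^2)^4 - 0
det(g) = 16*r^2/(1 - r^2)^4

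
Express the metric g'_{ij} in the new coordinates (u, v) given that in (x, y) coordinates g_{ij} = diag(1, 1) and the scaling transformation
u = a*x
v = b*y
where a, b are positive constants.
Invert the transformation: x = u/a, y = v/b
g'_{ij} = (∂x^k/∂x'^i)(∂x^l/∂x'^j) g_{kl}; with g_{kl} = δ_{kl} this is Σ_k (∂x^k/∂x'^i)(∂x^k/∂x'^j).
Jacobian: ∂x/∂u = 1/a, ∂x/∂v = 0, ∂y/∂u = 0, ∂y/∂v = 1/b
g'_{uu} = (1/a)(1/a) + (0)(0) = 1/a^2
g'_{uv} = (1/a)(0) + (0)(1/b) = 0
g'_{vv} = (0)(0) + (1/b)(1/b) = 1/b^2
g'_{ij} = diag(1/a^2, 1/b^2)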